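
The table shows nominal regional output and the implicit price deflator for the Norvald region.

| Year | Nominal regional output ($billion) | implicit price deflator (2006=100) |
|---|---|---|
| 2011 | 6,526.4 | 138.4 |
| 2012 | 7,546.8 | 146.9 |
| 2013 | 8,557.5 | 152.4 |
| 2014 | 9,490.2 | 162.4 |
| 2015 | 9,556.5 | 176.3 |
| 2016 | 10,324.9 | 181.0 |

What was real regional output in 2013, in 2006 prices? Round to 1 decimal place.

$5,615.2 billion

Real regional output 2013 = 8557.5 / 1.524 = 5615.16.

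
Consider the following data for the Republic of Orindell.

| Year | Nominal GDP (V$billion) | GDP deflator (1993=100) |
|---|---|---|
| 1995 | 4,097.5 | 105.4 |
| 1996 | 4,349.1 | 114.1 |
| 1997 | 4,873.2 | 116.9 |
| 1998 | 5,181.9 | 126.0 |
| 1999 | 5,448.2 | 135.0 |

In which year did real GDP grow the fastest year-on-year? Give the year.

1997

1996: real = 4349.1/1.141 = 3811.66; growth vs 1995 (3887.57) = -1.95%.
1997: real = 4873.2/1.169 = 4168.69; growth vs 1996 (3811.66) = 9.37%.
1998: real = 5181.9/1.260 = 4112.62; growth vs 1997 (4168.69) = -1.35%.
1999: real = 5448.2/1.350 = 4035.70; growth vs 1998 (4112.62) = -1.87%.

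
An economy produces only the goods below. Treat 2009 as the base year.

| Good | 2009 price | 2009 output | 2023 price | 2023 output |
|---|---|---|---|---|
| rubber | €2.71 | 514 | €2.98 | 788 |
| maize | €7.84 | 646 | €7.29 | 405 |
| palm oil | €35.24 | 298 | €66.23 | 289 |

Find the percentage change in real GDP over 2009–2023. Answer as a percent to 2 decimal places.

-8.63%

Real GDP 2009 = Nominal GDP 2009 = 2.71·514 + 7.84·646 + 35.24·298 = 16959.10.
Real GDP 2023 (at 2009 prices) = 2.71·788 + 7.84·405 + 35.24·289 = 15495.04.
Real growth = 15495.04/16959.10 − 1 = -0.0863.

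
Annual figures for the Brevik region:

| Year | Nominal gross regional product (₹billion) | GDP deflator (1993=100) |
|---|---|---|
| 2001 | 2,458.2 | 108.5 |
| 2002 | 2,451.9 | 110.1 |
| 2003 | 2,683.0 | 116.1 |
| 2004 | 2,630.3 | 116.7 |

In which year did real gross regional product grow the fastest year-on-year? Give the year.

2002: real = 2451.9/1.101 = 2226.98; growth vs 2001 (2265.62) = -1.71%.
2003: real = 2683.0/1.161 = 2310.94; growth vs 2002 (2226.98) = 3.77%.
2004: real = 2630.3/1.167 = 2253.90; growth vs 2003 (2310.94) = -2.47%.

2003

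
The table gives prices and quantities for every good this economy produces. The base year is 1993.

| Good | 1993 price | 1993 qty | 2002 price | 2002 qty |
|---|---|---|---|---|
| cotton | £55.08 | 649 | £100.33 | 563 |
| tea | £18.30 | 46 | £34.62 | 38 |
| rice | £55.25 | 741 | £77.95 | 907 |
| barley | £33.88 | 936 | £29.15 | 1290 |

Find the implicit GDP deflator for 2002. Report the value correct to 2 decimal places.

Nominal GDP 2002 = 100.33·563 + 34.62·38 + 77.95·907 + 29.15·1290 = 166105.50.
Real GDP 2002 (at 1993 prices) = 55.08·563 + 18.30·38 + 55.25·907 + 33.88·1290 = 125522.39.
Deflator = Nominal/Real × 100 = 166105.50/125522.39 × 100 = 132.331.

132.33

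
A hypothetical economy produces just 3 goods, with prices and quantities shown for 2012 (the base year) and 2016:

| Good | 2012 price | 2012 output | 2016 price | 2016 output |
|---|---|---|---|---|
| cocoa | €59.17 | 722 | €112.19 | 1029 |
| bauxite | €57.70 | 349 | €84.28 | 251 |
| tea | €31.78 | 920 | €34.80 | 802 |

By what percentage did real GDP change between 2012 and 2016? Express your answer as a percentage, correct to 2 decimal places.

Real GDP 2012 = Nominal GDP 2012 = 59.17·722 + 57.70·349 + 31.78·920 = 92095.64.
Real GDP 2016 (at 2012 prices) = 59.17·1029 + 57.70·251 + 31.78·802 = 100856.19.
Real growth = 100856.19/92095.64 − 1 = 0.0951.

9.51%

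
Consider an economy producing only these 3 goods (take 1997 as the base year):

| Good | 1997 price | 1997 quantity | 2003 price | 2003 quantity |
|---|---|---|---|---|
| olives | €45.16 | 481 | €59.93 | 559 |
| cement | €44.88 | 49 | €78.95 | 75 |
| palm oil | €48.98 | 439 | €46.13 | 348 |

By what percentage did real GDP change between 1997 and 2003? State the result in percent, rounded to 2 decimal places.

0.51%

Real GDP 1997 = Nominal GDP 1997 = 45.16·481 + 44.88·49 + 48.98·439 = 45423.30.
Real GDP 2003 (at 1997 prices) = 45.16·559 + 44.88·75 + 48.98·348 = 45655.48.
Real growth = 45655.48/45423.30 − 1 = 0.0051.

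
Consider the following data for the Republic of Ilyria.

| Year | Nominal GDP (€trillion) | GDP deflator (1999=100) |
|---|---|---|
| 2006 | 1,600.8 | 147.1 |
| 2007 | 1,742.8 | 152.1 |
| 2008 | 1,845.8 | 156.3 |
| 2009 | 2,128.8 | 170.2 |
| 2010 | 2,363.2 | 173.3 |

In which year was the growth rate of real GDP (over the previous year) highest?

2010

2007: real = 1742.8/1.521 = 1145.83; growth vs 2006 (1088.24) = 5.29%.
2008: real = 1845.8/1.563 = 1180.93; growth vs 2007 (1145.83) = 3.06%.
2009: real = 2128.8/1.702 = 1250.76; growth vs 2008 (1180.93) = 5.91%.
2010: real = 2363.2/1.733 = 1363.65; growth vs 2009 (1250.76) = 9.03%.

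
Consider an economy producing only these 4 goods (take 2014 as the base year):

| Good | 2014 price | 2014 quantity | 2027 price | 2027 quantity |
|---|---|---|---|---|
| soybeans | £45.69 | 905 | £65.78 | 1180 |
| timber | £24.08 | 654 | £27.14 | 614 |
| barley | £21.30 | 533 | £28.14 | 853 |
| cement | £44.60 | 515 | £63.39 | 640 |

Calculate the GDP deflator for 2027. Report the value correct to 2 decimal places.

Nominal GDP 2027 = 65.78·1180 + 27.14·614 + 28.14·853 + 63.39·640 = 158857.38.
Real GDP 2027 (at 2014 prices) = 45.69·1180 + 24.08·614 + 21.30·853 + 44.60·640 = 115412.22.
Deflator = Nominal/Real × 100 = 158857.38/115412.22 × 100 = 137.643.

137.64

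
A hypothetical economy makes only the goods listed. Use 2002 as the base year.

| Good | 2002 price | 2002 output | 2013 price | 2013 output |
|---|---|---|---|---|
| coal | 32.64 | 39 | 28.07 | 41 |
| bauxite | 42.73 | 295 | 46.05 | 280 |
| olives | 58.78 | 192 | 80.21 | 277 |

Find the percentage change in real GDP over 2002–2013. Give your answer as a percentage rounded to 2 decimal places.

Real GDP 2002 = Nominal GDP 2002 = 32.64·39 + 42.73·295 + 58.78·192 = 25164.07.
Real GDP 2013 (at 2002 prices) = 32.64·41 + 42.73·280 + 58.78·277 = 29584.70.
Real growth = 29584.70/25164.07 − 1 = 0.1757.

17.57%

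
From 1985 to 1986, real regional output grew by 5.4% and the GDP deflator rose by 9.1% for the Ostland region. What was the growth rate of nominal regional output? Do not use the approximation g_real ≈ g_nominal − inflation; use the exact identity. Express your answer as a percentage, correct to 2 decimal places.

(1 + g_nom) = (1 + g_real)(1 + π) = 1.0540 × 1.0910 = 1.14991.

14.99%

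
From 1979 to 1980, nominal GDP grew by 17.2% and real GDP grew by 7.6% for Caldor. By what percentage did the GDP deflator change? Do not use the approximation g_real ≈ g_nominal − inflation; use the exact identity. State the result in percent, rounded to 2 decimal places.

(1 + g_nom) = (1 + g_real)(1 + π), so π = 1.1720 / 1.0760 − 1 = 0.08922.

8.92%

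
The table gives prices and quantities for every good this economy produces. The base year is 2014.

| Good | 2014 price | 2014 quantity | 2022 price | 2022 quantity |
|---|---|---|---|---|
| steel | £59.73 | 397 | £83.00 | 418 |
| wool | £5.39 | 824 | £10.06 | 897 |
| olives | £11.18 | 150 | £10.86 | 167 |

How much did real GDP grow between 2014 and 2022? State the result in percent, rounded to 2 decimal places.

Real GDP 2014 = Nominal GDP 2014 = 59.73·397 + 5.39·824 + 11.18·150 = 29831.17.
Real GDP 2022 (at 2014 prices) = 59.73·418 + 5.39·897 + 11.18·167 = 31669.03.
Real growth = 31669.03/29831.17 − 1 = 0.0616.

6.16%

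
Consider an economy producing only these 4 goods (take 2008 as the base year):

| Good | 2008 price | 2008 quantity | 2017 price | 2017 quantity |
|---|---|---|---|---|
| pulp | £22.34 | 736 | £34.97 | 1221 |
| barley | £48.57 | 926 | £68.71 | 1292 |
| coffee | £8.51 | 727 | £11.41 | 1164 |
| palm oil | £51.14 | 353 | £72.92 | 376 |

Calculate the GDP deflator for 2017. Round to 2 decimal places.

Nominal GDP 2017 = 34.97·1221 + 68.71·1292 + 11.41·1164 + 72.92·376 = 172170.85.
Real GDP 2017 (at 2008 prices) = 22.34·1221 + 48.57·1292 + 8.51·1164 + 51.14·376 = 119163.86.
Deflator = Nominal/Real × 100 = 172170.85/119163.86 × 100 = 144.482.

144.48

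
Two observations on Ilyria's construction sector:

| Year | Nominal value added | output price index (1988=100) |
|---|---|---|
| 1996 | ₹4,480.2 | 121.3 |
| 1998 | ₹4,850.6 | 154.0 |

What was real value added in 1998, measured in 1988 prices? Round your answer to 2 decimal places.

₹3,149.74

Real value added = Nominal / (output price index/100) = 4850.6 / 1.540 = 3149.74.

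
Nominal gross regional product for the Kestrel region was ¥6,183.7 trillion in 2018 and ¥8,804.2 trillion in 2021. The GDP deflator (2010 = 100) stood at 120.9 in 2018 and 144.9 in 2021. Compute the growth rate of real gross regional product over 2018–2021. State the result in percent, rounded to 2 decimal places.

Real gross regional product 2018 = 6183.7 / 1.209 = 5114.72.
Real gross regional product 2021 = 8804.2 / 1.449 = 6076.05.
Real growth = 6076.05 / 5114.72 − 1 = 0.1880.

18.80%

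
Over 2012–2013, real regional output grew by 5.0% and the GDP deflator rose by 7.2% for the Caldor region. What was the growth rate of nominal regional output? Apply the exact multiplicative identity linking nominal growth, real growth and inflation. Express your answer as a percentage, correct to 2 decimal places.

12.56%

(1 + g_nom) = (1 + g_real)(1 + π) = 1.0500 × 1.0720 = 1.12560.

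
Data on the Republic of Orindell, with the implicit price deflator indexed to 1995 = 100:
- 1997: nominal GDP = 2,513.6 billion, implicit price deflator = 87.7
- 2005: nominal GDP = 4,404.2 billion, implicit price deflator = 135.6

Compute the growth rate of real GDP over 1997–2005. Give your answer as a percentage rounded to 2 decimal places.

13.32%

Real GDP 1997 = 2513.6 / 0.877 = 2866.13.
Real GDP 2005 = 4404.2 / 1.356 = 3247.94.
Real growth = 3247.94 / 2866.13 − 1 = 0.1332.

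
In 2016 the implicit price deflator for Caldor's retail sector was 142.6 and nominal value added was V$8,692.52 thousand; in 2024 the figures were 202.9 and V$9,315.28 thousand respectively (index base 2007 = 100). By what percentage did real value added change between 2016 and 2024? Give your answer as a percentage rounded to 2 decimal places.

Deflate each year: 2016 → 8692.52/1.426 = 6095.74; 2024 → 9315.28/2.029 = 4591.07.
So real value added changed by 4591.07/6095.74 − 1 = -0.2468, i.e. -24.68%.

-24.68%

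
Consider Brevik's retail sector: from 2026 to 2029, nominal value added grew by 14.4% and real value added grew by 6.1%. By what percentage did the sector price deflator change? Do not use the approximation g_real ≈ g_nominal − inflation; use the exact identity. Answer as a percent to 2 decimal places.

(1 + g_nom) = (1 + g_real)(1 + π), so π = 1.1440 / 1.0610 − 1 = 0.07823.

7.82%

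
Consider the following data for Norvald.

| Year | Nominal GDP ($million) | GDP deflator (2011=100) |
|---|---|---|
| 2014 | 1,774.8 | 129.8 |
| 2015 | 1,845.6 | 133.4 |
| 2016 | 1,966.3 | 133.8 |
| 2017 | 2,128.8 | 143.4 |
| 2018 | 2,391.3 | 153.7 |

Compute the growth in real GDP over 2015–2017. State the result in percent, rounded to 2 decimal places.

7.30%

Real GDP 2015 = 1845.6/1.334 = 1383.51.
Real GDP 2017 = 2128.8/1.434 = 1484.52.
Change = 1484.52/1383.51 − 1 = 0.0730.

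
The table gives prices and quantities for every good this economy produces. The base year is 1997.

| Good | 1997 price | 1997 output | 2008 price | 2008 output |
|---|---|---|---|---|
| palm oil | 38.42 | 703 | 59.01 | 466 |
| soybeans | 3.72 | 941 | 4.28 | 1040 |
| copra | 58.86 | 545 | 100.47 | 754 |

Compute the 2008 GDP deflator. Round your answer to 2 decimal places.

162.81

Nominal GDP 2008 = 59.01·466 + 4.28·1040 + 100.47·754 = 107704.24.
Real GDP 2008 (at 1997 prices) = 38.42·466 + 3.72·1040 + 58.86·754 = 66152.96.
Deflator = Nominal/Real × 100 = 107704.24/66152.96 × 100 = 162.811.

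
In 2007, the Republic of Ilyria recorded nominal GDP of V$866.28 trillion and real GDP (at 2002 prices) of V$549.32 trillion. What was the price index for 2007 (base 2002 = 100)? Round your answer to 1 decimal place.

157.7

price index = (Nominal / Real) × 100 = 866.28 / 549.32 × 100 = 157.70.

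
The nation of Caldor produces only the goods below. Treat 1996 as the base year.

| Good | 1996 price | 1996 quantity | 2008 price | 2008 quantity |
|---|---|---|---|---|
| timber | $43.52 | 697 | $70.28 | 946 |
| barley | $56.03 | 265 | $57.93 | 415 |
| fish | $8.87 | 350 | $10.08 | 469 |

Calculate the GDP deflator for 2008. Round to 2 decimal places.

138.89

Nominal GDP 2008 = 70.28·946 + 57.93·415 + 10.08·469 = 95253.35.
Real GDP 2008 (at 1996 prices) = 43.52·946 + 56.03·415 + 8.87·469 = 68582.40.
Deflator = Nominal/Real × 100 = 95253.35/68582.40 × 100 = 138.889.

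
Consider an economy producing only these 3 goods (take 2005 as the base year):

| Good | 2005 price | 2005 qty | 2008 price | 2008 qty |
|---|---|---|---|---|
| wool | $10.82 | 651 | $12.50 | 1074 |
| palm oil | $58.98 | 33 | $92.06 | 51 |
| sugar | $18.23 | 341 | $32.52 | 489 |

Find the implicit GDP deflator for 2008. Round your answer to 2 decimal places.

Nominal GDP 2008 = 12.50·1074 + 92.06·51 + 32.52·489 = 34022.34.
Real GDP 2008 (at 2005 prices) = 10.82·1074 + 58.98·51 + 18.23·489 = 23543.13.
Deflator = Nominal/Real × 100 = 34022.34/23543.13 × 100 = 144.511.

144.51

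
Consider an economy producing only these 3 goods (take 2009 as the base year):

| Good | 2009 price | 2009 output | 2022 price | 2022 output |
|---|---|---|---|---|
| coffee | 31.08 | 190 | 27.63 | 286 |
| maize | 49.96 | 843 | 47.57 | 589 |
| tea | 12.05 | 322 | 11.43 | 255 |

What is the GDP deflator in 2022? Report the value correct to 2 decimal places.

93.83

Nominal GDP 2022 = 27.63·286 + 47.57·589 + 11.43·255 = 38835.56.
Real GDP 2022 (at 2009 prices) = 31.08·286 + 49.96·589 + 12.05·255 = 41388.07.
Deflator = Nominal/Real × 100 = 38835.56/41388.07 × 100 = 93.833.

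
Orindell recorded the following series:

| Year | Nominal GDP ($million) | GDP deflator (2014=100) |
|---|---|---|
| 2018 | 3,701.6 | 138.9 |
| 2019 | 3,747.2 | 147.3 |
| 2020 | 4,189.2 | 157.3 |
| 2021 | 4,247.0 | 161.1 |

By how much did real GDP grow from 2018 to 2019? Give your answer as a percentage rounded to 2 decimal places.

Real GDP 2018 = 3701.6/1.389 = 2664.94.
Real GDP 2019 = 3747.2/1.473 = 2543.92.
Change = 2543.92/2664.94 − 1 = -0.0454.

-4.54%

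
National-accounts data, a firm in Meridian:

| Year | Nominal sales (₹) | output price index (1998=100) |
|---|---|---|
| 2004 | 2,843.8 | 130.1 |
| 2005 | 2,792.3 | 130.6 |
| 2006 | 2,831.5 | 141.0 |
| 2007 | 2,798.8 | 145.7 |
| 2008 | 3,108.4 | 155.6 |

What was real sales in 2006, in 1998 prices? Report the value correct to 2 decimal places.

Real sales 2006 = 2831.5 / 1.410 = 2008.16.

₹2,008.16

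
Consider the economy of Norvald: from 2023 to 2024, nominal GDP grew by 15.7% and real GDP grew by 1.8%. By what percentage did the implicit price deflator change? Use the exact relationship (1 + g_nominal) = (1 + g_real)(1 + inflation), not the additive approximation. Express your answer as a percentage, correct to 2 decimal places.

(1 + g_nom) = (1 + g_real)(1 + π), so π = 1.1570 / 1.0180 − 1 = 0.13654.

13.65%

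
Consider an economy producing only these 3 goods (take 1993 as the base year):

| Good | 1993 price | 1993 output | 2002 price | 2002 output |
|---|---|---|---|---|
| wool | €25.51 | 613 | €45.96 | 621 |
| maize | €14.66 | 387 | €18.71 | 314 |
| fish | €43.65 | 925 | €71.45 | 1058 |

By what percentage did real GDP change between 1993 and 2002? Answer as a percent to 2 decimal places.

8.01%

Real GDP 1993 = Nominal GDP 1993 = 25.51·613 + 14.66·387 + 43.65·925 = 61687.30.
Real GDP 2002 (at 1993 prices) = 25.51·621 + 14.66·314 + 43.65·1058 = 66626.65.
Real growth = 66626.65/61687.30 − 1 = 0.0801.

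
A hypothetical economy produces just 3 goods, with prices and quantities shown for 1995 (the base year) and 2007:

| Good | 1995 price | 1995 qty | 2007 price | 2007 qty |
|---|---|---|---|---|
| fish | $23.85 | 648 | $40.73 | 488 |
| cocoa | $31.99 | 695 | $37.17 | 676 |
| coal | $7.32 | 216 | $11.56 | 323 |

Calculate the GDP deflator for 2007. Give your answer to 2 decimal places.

136.79

Nominal GDP 2007 = 40.73·488 + 37.17·676 + 11.56·323 = 48737.04.
Real GDP 2007 (at 1995 prices) = 23.85·488 + 31.99·676 + 7.32·323 = 35628.40.
Deflator = Nominal/Real × 100 = 48737.04/35628.40 × 100 = 136.793.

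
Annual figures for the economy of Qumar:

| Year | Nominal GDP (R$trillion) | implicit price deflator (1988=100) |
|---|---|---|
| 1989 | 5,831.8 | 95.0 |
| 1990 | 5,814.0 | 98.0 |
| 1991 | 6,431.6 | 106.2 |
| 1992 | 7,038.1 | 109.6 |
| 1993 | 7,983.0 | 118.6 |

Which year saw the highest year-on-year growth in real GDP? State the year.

1992

1990: real = 5814.0/0.980 = 5932.65; growth vs 1989 (6138.74) = -3.36%.
1991: real = 6431.6/1.062 = 6056.12; growth vs 1990 (5932.65) = 2.08%.
1992: real = 7038.1/1.096 = 6421.62; growth vs 1991 (6056.12) = 6.04%.
1993: real = 7983.0/1.186 = 6731.03; growth vs 1992 (6421.62) = 4.82%.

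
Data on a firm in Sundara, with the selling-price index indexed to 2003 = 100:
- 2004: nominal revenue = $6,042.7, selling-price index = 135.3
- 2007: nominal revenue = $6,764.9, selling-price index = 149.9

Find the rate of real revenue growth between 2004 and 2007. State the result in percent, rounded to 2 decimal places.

Real revenue 2004 = 6042.7 / 1.353 = 4466.15.
Real revenue 2007 = 6764.9 / 1.499 = 4512.94.
Real growth = 4512.94 / 4466.15 − 1 = 0.0105.

1.05%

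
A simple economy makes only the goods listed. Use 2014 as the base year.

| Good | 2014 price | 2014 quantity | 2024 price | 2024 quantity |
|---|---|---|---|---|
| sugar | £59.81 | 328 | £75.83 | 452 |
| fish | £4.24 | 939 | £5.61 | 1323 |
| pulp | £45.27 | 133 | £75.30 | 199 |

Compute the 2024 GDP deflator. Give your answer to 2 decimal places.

136.08

Nominal GDP 2024 = 75.83·452 + 5.61·1323 + 75.30·199 = 56681.89.
Real GDP 2024 (at 2014 prices) = 59.81·452 + 4.24·1323 + 45.27·199 = 41652.37.
Deflator = Nominal/Real × 100 = 56681.89/41652.37 × 100 = 136.083.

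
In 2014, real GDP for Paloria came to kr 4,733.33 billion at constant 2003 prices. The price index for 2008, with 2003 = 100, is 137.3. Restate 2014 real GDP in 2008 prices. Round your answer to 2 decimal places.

Real GDP in 2008 prices = Real GDP in 2003 prices × (P_2008/P_2003) = 4733.33 × 1.373 = 6498.86.

kr 6,498.86 billion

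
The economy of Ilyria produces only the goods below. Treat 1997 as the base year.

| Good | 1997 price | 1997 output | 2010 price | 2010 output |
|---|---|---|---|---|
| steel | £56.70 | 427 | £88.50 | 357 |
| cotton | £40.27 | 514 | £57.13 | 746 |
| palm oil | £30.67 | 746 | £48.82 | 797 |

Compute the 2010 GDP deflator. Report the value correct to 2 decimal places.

Nominal GDP 2010 = 88.50·357 + 57.13·746 + 48.82·797 = 113123.02.
Real GDP 2010 (at 1997 prices) = 56.70·357 + 40.27·746 + 30.67·797 = 74727.31.
Deflator = Nominal/Real × 100 = 113123.02/74727.31 × 100 = 151.381.

151.38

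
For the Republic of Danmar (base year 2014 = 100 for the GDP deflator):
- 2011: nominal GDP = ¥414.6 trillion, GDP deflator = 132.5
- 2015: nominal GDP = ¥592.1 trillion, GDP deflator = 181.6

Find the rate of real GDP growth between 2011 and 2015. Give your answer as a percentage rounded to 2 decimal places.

4.20%

Deflate each year: 2011 → 414.6/1.325 = 312.91; 2015 → 592.1/1.816 = 326.05.
So real GDP changed by 326.05/312.91 − 1 = 0.0420, i.e. 4.20%.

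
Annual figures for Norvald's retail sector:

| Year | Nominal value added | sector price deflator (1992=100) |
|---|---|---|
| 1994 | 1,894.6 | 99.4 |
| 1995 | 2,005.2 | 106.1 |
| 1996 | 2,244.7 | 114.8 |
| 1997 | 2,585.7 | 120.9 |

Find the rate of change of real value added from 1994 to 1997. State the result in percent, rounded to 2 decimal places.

Real value added 1994 = 1894.6/0.994 = 1906.04.
Real value added 1997 = 2585.7/1.209 = 2138.71.
Change = 2138.71/1906.04 − 1 = 0.1221.

12.21%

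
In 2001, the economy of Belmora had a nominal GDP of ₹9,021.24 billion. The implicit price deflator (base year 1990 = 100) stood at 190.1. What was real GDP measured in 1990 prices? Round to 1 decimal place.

₹4,745.5 billion

Real GDP = Nominal / (implicit price deflator/100) = 9021.24 / 1.901 = 4745.52.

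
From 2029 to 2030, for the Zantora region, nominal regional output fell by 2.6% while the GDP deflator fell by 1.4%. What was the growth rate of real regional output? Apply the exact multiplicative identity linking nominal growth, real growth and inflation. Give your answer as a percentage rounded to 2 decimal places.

-1.22%

(1 + g_nom) = (1 + g_real)(1 + π), so g_real = 0.9740 / 0.9860 − 1 = -0.01217.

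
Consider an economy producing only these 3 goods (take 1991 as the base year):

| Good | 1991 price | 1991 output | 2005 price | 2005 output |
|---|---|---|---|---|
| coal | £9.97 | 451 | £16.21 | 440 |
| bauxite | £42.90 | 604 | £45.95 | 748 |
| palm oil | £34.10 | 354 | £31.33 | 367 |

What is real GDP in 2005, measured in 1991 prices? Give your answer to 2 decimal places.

£48990.70

Real GDP 2005 = Σ (p_1991 × q_2005) = 9.97·440 + 42.90·748 + 34.10·367 = 48990.70.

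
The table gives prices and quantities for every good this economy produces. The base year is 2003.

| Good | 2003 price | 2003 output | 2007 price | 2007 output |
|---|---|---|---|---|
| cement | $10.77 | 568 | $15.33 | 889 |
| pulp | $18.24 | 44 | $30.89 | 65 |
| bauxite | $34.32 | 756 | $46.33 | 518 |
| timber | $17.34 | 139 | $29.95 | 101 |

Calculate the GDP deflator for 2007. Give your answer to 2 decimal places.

Nominal GDP 2007 = 15.33·889 + 30.89·65 + 46.33·518 + 29.95·101 = 42660.11.
Real GDP 2007 (at 2003 prices) = 10.77·889 + 18.24·65 + 34.32·518 + 17.34·101 = 30289.23.
Deflator = Nominal/Real × 100 = 42660.11/30289.23 × 100 = 140.843.

140.84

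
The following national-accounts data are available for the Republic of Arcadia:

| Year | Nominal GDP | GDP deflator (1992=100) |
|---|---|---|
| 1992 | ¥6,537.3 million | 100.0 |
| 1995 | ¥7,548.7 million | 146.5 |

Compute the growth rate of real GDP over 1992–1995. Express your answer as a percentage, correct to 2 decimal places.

Real GDP 1992 = 6537.3 / 1.000 = 6537.30.
Real GDP 1995 = 7548.7 / 1.465 = 5152.70.
Real growth = 5152.70 / 6537.30 − 1 = -0.2118.

-21.18%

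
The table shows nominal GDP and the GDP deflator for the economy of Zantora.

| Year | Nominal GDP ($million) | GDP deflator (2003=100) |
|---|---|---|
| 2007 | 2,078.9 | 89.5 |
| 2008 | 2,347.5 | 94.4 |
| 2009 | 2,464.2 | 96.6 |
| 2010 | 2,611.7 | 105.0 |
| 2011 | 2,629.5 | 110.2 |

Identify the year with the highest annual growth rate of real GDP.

2008: real = 2347.5/0.944 = 2486.76; growth vs 2007 (2322.79) = 7.06%.
2009: real = 2464.2/0.966 = 2550.93; growth vs 2008 (2486.76) = 2.58%.
2010: real = 2611.7/1.050 = 2487.33; growth vs 2009 (2550.93) = -2.49%.
2011: real = 2629.5/1.102 = 2386.12; growth vs 2010 (2487.33) = -4.07%.

2008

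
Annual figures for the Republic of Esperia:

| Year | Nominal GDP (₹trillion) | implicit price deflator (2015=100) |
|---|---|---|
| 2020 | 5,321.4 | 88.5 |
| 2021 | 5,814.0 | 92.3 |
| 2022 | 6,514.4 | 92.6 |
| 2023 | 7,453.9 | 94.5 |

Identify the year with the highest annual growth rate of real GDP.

2021: real = 5814.0/0.923 = 6299.02; growth vs 2020 (6012.88) = 4.76%.
2022: real = 6514.4/0.926 = 7034.99; growth vs 2021 (6299.02) = 11.68%.
2023: real = 7453.9/0.945 = 7887.72; growth vs 2022 (7034.99) = 12.12%.

2023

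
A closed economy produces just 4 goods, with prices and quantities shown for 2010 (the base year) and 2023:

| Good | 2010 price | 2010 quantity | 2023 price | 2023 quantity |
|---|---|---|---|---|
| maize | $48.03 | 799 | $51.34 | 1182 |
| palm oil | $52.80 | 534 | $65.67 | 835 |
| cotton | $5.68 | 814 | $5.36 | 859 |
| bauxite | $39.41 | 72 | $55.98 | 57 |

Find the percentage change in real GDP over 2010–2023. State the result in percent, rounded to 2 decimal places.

Real GDP 2010 = Nominal GDP 2010 = 48.03·799 + 52.80·534 + 5.68·814 + 39.41·72 = 74032.21.
Real GDP 2023 (at 2010 prices) = 48.03·1182 + 52.80·835 + 5.68·859 + 39.41·57 = 107984.95.
Real growth = 107984.95/74032.21 − 1 = 0.4586.

45.86%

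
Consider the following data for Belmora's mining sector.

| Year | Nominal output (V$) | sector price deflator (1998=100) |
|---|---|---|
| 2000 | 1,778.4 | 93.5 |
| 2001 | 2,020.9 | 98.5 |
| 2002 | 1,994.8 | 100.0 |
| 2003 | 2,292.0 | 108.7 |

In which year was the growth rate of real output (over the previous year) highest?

2001

2001: real = 2020.9/0.985 = 2051.68; growth vs 2000 (1902.03) = 7.87%.
2002: real = 1994.8/1.000 = 1994.80; growth vs 2001 (2051.68) = -2.77%.
2003: real = 2292.0/1.087 = 2108.56; growth vs 2002 (1994.80) = 5.70%.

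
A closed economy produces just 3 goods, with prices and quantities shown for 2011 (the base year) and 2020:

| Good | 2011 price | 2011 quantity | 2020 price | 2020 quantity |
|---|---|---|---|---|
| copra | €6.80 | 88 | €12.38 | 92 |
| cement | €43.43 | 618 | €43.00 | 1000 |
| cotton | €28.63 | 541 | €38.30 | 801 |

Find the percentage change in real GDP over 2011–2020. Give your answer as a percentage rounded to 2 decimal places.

56.05%

Real GDP 2011 = Nominal GDP 2011 = 6.80·88 + 43.43·618 + 28.63·541 = 42926.97.
Real GDP 2020 (at 2011 prices) = 6.80·92 + 43.43·1000 + 28.63·801 = 66988.23.
Real growth = 66988.23/42926.97 − 1 = 0.5605.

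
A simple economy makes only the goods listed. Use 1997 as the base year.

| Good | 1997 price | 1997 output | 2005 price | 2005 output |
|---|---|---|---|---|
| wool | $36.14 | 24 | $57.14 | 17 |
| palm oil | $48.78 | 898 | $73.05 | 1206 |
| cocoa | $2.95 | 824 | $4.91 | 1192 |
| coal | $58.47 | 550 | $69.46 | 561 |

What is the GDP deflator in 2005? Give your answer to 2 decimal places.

139.82

Nominal GDP 2005 = 57.14·17 + 73.05·1206 + 4.91·1192 + 69.46·561 = 133889.46.
Real GDP 2005 (at 1997 prices) = 36.14·17 + 48.78·1206 + 2.95·1192 + 58.47·561 = 95761.13.
Deflator = Nominal/Real × 100 = 133889.46/95761.13 × 100 = 139.816.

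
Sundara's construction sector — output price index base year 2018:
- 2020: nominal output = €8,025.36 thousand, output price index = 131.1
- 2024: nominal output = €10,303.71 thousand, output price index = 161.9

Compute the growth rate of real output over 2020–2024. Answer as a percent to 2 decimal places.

3.96%

Real output 2020 = 8025.36 / 1.311 = 6121.56.
Real output 2024 = 10303.71 / 1.619 = 6364.24.
Real growth = 6364.24 / 6121.56 − 1 = 0.0396.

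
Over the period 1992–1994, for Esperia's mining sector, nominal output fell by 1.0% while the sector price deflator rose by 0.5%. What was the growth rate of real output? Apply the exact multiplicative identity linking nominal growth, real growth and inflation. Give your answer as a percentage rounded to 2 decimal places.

-1.49%

(1 + g_nom) = (1 + g_real)(1 + π), so g_real = 0.9900 / 1.0050 − 1 = -0.01493.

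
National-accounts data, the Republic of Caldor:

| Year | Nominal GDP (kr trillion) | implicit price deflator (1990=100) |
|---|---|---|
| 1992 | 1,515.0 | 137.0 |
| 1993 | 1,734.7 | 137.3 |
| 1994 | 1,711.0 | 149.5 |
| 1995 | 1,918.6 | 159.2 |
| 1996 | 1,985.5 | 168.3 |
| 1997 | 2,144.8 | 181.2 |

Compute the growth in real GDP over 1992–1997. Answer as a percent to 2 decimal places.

7.04%

Real GDP 1992 = 1515.0/1.370 = 1105.84.
Real GDP 1997 = 2144.8/1.812 = 1183.66.
Change = 1183.66/1105.84 − 1 = 0.0704.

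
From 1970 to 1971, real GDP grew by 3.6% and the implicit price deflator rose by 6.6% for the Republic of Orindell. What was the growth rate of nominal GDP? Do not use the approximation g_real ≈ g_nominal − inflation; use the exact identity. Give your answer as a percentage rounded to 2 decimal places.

(1 + g_nom) = (1 + g_real)(1 + π) = 1.0360 × 1.0660 = 1.10438.

10.44%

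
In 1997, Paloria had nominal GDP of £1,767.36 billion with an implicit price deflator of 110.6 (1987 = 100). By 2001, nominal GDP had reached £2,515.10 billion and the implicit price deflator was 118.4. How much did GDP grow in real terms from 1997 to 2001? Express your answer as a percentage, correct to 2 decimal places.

32.93%

Deflate each year: 1997 → 1767.36/1.106 = 1597.97; 2001 → 2515.10/1.184 = 2124.24.
So real GDP changed by 2124.24/1597.97 − 1 = 0.3293, i.e. 32.93%.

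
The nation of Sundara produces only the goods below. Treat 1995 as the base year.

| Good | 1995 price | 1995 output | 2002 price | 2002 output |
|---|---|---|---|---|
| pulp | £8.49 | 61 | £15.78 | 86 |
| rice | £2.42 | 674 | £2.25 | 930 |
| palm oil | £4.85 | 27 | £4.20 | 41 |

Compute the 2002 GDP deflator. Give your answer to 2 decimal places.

Nominal GDP 2002 = 15.78·86 + 2.25·930 + 4.20·41 = 3621.78.
Real GDP 2002 (at 1995 prices) = 8.49·86 + 2.42·930 + 4.85·41 = 3179.59.
Deflator = Nominal/Real × 100 = 3621.78/3179.59 × 100 = 113.907.

113.91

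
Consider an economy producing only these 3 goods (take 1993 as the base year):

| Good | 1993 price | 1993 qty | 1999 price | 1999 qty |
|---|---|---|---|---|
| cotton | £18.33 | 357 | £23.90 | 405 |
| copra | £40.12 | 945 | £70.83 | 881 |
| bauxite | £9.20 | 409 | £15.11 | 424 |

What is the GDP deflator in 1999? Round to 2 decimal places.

168.17

Nominal GDP 1999 = 23.90·405 + 70.83·881 + 15.11·424 = 78487.37.
Real GDP 1999 (at 1993 prices) = 18.33·405 + 40.12·881 + 9.20·424 = 46670.17.
Deflator = Nominal/Real × 100 = 78487.37/46670.17 × 100 = 168.175.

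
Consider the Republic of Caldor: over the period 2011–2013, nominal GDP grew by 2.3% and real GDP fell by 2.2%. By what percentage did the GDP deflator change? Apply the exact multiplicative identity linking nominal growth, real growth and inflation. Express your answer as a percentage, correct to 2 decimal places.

(1 + g_nom) = (1 + g_real)(1 + π), so π = 1.0230 / 0.9780 − 1 = 0.04601.

4.60%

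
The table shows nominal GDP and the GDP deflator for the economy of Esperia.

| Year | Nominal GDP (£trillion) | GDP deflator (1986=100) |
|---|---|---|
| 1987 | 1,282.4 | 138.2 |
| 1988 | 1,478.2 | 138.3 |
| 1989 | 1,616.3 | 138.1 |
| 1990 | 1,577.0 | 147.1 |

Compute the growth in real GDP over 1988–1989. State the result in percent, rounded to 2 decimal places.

9.50%

Real GDP 1988 = 1478.2/1.383 = 1068.84.
Real GDP 1989 = 1616.3/1.381 = 1170.38.
Change = 1170.38/1068.84 − 1 = 0.0950.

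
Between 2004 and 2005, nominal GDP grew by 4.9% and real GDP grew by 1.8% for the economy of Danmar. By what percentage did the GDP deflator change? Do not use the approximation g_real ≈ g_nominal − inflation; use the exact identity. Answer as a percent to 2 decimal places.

(1 + g_nom) = (1 + g_real)(1 + π), so π = 1.0490 / 1.0180 − 1 = 0.03045.

3.05%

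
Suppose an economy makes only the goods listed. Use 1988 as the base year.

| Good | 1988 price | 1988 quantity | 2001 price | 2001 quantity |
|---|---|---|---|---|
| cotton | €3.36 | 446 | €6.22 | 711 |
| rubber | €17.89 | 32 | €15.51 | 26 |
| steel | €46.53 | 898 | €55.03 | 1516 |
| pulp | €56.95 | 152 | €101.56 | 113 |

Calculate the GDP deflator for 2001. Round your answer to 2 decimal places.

124.93

Nominal GDP 2001 = 6.22·711 + 15.51·26 + 55.03·1516 + 101.56·113 = 99727.44.
Real GDP 2001 (at 1988 prices) = 3.36·711 + 17.89·26 + 46.53·1516 + 56.95·113 = 79828.93.
Deflator = Nominal/Real × 100 = 99727.44/79828.93 × 100 = 124.926.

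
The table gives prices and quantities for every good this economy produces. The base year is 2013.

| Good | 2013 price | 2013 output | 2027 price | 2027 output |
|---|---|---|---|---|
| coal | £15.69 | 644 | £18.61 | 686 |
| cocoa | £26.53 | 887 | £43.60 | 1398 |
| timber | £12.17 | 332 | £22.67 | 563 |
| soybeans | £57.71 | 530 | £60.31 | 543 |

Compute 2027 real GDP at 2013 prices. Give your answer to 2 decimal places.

Real GDP 2027 = Σ (p_2013 × q_2027) = 15.69·686 + 26.53·1398 + 12.17·563 + 57.71·543 = 86040.52.

£86040.52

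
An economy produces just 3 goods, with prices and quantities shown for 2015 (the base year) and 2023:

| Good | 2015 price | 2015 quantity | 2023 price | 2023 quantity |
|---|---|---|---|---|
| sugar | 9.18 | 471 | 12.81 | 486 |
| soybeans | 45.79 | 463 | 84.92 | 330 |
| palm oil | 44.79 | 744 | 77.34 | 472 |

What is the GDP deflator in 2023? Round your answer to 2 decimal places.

173.79

Nominal GDP 2023 = 12.81·486 + 84.92·330 + 77.34·472 = 70753.74.
Real GDP 2023 (at 2015 prices) = 9.18·486 + 45.79·330 + 44.79·472 = 40713.06.
Deflator = Nominal/Real × 100 = 70753.74/40713.06 × 100 = 173.786.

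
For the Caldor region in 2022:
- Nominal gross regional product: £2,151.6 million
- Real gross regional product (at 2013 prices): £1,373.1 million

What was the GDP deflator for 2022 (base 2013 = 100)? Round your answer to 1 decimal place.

156.7

GDP deflator = (Nominal / Real) × 100 = 2151.6 / 1373.1 × 100 = 156.70.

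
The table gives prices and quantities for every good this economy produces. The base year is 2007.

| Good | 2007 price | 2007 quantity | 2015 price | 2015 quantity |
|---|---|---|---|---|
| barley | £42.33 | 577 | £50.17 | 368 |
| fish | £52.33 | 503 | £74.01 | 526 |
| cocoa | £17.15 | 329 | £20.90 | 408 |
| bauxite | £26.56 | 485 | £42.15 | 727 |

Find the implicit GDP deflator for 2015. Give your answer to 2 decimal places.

Nominal GDP 2015 = 50.17·368 + 74.01·526 + 20.90·408 + 42.15·727 = 96562.07.
Real GDP 2015 (at 2007 prices) = 42.33·368 + 52.33·526 + 17.15·408 + 26.56·727 = 69409.34.
Deflator = Nominal/Real × 100 = 96562.07/69409.34 × 100 = 139.120.

139.12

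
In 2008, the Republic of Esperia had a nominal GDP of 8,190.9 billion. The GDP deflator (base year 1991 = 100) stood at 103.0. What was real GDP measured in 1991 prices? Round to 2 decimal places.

Real GDP = Nominal / (GDP deflator/100) = 8190.9 / 1.030 = 7952.33.

7,952.33 billion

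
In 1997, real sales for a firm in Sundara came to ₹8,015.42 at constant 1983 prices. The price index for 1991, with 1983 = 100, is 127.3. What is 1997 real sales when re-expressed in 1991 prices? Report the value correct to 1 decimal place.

Real sales in 1991 prices = Real sales in 1983 prices × (P_1991/P_1983) = 8015.42 × 1.273 = 10203.63.

₹10,203.6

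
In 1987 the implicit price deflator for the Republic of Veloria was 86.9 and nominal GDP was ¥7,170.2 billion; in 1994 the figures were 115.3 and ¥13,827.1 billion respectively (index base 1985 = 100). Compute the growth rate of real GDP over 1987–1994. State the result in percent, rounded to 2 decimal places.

Deflate each year: 1987 → 7170.2/0.869 = 8251.09; 1994 → 13827.1/1.153 = 11992.28.
So real GDP changed by 11992.28/8251.09 − 1 = 0.4534, i.e. 45.34%.

45.34%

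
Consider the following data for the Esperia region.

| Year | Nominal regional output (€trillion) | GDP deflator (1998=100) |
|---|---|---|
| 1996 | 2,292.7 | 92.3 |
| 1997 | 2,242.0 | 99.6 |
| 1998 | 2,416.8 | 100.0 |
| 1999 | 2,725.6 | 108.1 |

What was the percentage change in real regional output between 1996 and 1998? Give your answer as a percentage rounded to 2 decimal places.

Real regional output 1996 = 2292.7/0.923 = 2483.97.
Real regional output 1998 = 2416.8/1.000 = 2416.80.
Change = 2416.80/2483.97 − 1 = -0.0270.

-2.70%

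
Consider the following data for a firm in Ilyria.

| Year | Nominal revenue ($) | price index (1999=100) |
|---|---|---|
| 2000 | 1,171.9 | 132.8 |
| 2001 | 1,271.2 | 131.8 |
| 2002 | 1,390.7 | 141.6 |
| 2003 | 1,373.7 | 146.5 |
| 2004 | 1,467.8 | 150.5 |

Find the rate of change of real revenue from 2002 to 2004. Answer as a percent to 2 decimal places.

-0.70%

Real revenue 2002 = 1390.7/1.416 = 982.13.
Real revenue 2004 = 1467.8/1.505 = 975.28.
Change = 975.28/982.13 − 1 = -0.0070.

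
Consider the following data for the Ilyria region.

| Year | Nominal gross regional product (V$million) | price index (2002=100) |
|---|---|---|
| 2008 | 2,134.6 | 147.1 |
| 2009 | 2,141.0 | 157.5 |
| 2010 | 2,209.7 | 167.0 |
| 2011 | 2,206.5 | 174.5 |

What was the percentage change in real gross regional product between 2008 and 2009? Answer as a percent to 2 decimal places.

Real gross regional product 2008 = 2134.6/1.471 = 1451.12.
Real gross regional product 2009 = 2141.0/1.575 = 1359.37.
Change = 1359.37/1451.12 − 1 = -0.0632.

-6.32%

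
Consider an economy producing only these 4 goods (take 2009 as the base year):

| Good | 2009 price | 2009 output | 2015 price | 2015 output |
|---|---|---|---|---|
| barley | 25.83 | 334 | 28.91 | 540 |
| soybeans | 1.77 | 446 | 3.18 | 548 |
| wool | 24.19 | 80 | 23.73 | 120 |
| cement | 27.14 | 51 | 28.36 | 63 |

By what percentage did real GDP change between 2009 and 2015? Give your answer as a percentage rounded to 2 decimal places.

53.35%

Real GDP 2009 = Nominal GDP 2009 = 25.83·334 + 1.77·446 + 24.19·80 + 27.14·51 = 12735.98.
Real GDP 2015 (at 2009 prices) = 25.83·540 + 1.77·548 + 24.19·120 + 27.14·63 = 19530.78.
Real growth = 19530.78/12735.98 − 1 = 0.5335.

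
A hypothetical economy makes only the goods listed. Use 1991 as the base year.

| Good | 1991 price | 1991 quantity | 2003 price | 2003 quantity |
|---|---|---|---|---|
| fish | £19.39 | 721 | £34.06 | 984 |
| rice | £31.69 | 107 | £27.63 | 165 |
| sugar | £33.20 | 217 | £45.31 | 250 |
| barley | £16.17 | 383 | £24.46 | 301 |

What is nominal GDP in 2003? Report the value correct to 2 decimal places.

£56763.95

Nominal GDP 2003 = Σ (p_2003 × q_2003) = 34.06·984 + 27.63·165 + 45.31·250 + 24.46·301 = 56763.95.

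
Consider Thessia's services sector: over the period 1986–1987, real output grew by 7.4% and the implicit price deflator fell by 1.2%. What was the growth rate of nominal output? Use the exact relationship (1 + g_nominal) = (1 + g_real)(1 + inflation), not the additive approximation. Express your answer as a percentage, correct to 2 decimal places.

(1 + g_nom) = (1 + g_real)(1 + π) = 1.0740 × 0.9880 = 1.06111.

6.11%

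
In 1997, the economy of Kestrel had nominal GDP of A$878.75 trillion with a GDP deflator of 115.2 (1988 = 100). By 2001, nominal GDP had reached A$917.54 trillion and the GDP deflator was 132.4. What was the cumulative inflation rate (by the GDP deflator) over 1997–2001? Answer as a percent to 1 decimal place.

Price-level change = 132.4 / 115.2 − 1 = 0.1493.

14.9%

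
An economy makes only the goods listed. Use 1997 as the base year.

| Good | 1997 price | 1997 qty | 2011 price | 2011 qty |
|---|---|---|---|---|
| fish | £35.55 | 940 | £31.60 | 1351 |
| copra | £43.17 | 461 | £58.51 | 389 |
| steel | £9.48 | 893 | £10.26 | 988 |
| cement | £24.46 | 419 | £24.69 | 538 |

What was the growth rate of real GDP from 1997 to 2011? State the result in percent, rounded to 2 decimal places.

21.26%

Real GDP 1997 = Nominal GDP 1997 = 35.55·940 + 43.17·461 + 9.48·893 + 24.46·419 = 72032.75.
Real GDP 2011 (at 1997 prices) = 35.55·1351 + 43.17·389 + 9.48·988 + 24.46·538 = 87346.90.
Real growth = 87346.90/72032.75 − 1 = 0.2126.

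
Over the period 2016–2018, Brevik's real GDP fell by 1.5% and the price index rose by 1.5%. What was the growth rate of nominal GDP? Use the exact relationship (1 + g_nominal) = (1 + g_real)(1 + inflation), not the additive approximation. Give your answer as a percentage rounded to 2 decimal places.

-0.02%

(1 + g_nom) = (1 + g_real)(1 + π) = 0.9850 × 1.0150 = 0.99978.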